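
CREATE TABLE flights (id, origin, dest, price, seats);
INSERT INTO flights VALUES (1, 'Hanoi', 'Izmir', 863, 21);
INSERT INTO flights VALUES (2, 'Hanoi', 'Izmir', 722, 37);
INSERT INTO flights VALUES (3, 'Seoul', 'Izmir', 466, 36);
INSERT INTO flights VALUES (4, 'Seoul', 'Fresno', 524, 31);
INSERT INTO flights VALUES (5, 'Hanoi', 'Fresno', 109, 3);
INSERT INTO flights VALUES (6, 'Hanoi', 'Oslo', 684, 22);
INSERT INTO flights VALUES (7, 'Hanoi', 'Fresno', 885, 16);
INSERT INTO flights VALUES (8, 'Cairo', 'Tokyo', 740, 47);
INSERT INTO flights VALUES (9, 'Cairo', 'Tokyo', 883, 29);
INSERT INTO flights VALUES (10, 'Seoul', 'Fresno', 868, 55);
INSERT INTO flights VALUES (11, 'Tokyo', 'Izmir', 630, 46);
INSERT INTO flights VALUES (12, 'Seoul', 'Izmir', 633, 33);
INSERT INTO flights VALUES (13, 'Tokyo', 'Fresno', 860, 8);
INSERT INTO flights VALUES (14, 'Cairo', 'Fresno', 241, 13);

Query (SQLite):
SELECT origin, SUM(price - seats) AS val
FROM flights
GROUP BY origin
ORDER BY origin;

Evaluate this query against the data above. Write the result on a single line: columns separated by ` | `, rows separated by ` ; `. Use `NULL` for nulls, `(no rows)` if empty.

For each row compute price - seats.
Group by origin; take SUM of the expression per group.
  Cairo: ids {8, 9, 14} → SUM(price - seats)=1775
  Hanoi: ids {1, 2, 5, 6, 7} → SUM(price - seats)=3164
  Seoul: ids {3, 4, 10, 12} → SUM(price - seats)=2336
  Tokyo: ids {11, 13} → SUM(price - seats)=1436

Cairo | 1775 ; Hanoi | 3164 ; Seoul | 2336 ; Tokyo | 1436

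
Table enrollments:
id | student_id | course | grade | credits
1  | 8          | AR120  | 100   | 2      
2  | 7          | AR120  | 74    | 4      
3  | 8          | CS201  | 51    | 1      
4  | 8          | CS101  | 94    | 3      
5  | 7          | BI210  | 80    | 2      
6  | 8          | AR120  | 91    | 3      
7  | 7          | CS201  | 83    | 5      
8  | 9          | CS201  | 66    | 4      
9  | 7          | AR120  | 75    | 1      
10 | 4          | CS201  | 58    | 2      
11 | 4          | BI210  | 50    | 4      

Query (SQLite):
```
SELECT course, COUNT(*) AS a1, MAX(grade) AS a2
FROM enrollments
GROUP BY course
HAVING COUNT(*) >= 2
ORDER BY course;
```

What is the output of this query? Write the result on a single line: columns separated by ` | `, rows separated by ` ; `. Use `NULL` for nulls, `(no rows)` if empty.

AR120 | 4 | 100 ; BI210 | 2 | 80 ; CS201 | 4 | 83

Group enrollments by course.
Per group compute: COUNT(*), MAX(grade).
HAVING: drop groups with fewer than 2 rows.
  AR120: ids {1, 2, 6, 9} → COUNT(*)=4, MAX(grade)=100
  BI210: ids {5, 11} → COUNT(*)=2, MAX(grade)=80
  CS101: ids {4} → COUNT(*)=1, MAX(grade)=94
  CS201: ids {3, 7, 8, 10} → COUNT(*)=4, MAX(grade)=83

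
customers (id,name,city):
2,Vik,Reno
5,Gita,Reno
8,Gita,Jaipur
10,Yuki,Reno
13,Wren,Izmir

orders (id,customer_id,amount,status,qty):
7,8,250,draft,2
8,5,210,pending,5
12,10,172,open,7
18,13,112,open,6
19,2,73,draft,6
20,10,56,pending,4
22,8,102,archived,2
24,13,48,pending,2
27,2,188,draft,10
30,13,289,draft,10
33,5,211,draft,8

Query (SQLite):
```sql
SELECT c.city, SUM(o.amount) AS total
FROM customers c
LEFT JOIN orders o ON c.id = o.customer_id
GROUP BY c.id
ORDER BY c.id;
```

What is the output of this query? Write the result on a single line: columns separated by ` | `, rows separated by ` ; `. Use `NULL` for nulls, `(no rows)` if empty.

Reno | 261 ; Reno | 421 ; Jaipur | 352 ; Reno | 228 ; Izmir | 449

LEFT JOIN keeps every customers row; unmatched ones get NULL for orders columns.
Group by customers.id and compute SUM(o.amount). SUM over an all-NULL group is NULL.
  2: ids {19, 27} → SUM(o.amount)=261
  5: ids {8, 33} → SUM(o.amount)=421
  8: ids {7, 22} → SUM(o.amount)=352
  10: ids {12, 20} → SUM(o.amount)=228
  13: ids {18, 24, 30} → SUM(o.amount)=449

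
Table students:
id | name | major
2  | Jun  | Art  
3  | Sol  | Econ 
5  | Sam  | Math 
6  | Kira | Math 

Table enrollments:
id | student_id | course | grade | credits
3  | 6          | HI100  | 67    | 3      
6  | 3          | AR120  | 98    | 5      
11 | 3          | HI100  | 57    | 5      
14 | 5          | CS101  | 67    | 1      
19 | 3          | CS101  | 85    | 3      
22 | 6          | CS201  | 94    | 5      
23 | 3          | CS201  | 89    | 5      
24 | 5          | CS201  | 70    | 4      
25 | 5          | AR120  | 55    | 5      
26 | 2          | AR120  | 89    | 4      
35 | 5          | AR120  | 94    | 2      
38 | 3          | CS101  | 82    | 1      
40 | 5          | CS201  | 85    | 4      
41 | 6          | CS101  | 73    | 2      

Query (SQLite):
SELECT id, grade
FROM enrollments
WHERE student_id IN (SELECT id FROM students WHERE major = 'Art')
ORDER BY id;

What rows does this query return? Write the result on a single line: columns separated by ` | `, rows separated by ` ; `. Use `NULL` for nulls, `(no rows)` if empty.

Inner query: students.id where major = 'Art'.
Outer: keep enrollments rows whose student_id is in that set.
Inner query → {2}

26 | 89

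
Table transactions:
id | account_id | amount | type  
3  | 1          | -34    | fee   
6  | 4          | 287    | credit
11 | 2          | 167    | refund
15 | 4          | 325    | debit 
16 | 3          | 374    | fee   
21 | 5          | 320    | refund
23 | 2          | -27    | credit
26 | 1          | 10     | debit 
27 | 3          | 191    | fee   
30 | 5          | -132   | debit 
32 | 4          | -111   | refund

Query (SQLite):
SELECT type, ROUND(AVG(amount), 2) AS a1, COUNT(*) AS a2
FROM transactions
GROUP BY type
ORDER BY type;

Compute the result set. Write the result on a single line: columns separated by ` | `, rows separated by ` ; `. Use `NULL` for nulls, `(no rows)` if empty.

credit | 130 | 2 ; debit | 67.67 | 3 ; fee | 177 | 3 ; refund | 125.33 | 3

Group transactions by type.
Per group compute: ROUND(AVG(amount), 2), COUNT(*).
  credit: ids {6, 23} → ROUND(AVG(amount), 2)=130, COUNT(*)=2
  debit: ids {15, 26, 30} → ROUND(AVG(amount), 2)=67.67, COUNT(*)=3
  fee: ids {3, 16, 27} → ROUND(AVG(amount), 2)=177, COUNT(*)=3
  refund: ids {11, 21, 32} → ROUND(AVG(amount), 2)=125.33, COUNT(*)=3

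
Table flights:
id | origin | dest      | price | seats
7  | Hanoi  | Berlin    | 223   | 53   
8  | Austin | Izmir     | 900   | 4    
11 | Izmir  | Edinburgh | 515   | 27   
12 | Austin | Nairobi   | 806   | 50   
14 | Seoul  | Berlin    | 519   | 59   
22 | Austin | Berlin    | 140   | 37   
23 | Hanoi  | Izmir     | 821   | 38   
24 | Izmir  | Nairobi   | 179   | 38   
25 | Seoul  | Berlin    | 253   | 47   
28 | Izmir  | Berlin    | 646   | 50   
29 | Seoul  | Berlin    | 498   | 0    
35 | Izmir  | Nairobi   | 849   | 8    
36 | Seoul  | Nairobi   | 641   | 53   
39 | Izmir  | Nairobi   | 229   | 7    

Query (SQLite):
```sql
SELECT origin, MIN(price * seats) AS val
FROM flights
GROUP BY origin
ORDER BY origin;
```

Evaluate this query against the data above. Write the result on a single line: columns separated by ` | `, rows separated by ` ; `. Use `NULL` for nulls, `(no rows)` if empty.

For each row compute price * seats.
Group by origin; take MIN of the expression per group.
  Austin: ids {8, 12, 22} → MIN(price * seats)=3600
  Hanoi: ids {7, 23} → MIN(price * seats)=11819
  Izmir: ids {11, 24, 28, 35, 39} → MIN(price * seats)=1603
  Seoul: ids {14, 25, 29, 36} → MIN(price * seats)=0

Austin | 3600 ; Hanoi | 11819 ; Izmir | 1603 ; Seoul | 0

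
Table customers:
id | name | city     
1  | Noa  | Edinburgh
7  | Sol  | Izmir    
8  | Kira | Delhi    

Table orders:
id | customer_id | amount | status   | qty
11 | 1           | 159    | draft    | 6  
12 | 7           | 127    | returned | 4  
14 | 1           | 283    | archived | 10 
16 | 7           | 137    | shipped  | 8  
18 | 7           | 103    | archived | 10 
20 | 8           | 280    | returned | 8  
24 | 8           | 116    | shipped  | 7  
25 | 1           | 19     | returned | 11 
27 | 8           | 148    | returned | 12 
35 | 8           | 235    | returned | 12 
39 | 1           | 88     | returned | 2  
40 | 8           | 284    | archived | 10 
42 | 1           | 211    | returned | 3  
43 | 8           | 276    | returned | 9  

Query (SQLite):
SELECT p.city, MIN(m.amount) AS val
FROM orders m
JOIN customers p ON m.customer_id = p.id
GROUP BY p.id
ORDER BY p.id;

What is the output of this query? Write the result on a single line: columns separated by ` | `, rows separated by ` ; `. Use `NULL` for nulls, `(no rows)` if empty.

Join each orders row to its customers via customer_id.
Group joined rows by customers.id; compute MIN(m.amount) per group.
  1: ids {11, 14, 25, 39, 42} → MIN(m.amount)=19
  7: ids {12, 16, 18} → MIN(m.amount)=103
  8: ids {20, 24, 27, 35, 40, 43} → MIN(m.amount)=116

Edinburgh | 19 ; Izmir | 103 ; Delhi | 116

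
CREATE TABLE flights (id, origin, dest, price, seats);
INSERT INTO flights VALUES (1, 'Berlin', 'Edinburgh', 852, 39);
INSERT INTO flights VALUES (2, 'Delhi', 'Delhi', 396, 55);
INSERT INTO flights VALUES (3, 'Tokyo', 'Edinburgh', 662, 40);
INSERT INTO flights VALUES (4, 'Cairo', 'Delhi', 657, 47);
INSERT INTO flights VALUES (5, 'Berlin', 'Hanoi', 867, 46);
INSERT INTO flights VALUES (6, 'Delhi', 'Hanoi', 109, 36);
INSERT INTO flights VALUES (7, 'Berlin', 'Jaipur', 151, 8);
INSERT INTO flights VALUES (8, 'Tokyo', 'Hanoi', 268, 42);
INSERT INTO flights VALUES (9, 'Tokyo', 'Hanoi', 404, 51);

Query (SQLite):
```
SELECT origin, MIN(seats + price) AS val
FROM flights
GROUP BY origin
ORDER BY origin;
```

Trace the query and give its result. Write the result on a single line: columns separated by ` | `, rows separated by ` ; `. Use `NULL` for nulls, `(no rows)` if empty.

For each row compute seats + price.
Group by origin; take MIN of the expression per group.
  Berlin: ids {1, 5, 7} → MIN(seats + price)=159
  Cairo: ids {4} → MIN(seats + price)=704
  Delhi: ids {2, 6} → MIN(seats + price)=145
  Tokyo: ids {3, 8, 9} → MIN(seats + price)=310

Berlin | 159 ; Cairo | 704 ; Delhi | 145 ; Tokyo | 310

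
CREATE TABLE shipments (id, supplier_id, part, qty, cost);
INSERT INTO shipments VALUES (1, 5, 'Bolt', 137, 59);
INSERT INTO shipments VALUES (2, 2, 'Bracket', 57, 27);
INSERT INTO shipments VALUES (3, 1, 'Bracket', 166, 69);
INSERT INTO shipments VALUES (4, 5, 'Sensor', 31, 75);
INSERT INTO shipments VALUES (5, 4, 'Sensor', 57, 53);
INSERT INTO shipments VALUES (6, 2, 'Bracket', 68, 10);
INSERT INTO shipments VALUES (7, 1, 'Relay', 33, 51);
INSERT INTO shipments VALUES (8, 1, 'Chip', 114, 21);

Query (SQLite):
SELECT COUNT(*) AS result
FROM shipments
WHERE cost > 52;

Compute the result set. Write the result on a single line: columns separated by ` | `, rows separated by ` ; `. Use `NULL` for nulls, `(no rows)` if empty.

Rows where cost > 52 → cost values: [59, 69, 75, 53].
COUNT(*) counts rows → 4.

4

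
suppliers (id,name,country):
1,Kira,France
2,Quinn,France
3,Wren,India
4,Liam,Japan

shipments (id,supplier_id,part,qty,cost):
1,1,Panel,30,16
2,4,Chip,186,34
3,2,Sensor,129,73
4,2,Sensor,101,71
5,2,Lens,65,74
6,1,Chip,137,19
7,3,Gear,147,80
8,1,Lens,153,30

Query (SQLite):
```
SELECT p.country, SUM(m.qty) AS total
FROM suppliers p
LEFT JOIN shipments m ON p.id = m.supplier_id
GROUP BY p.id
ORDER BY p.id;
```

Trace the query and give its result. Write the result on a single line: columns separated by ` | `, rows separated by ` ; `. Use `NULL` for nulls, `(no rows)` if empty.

France | 320 ; France | 295 ; India | 147 ; Japan | 186

LEFT JOIN keeps every suppliers row; unmatched ones get NULL for shipments columns.
Group by suppliers.id and compute SUM(m.qty). SUM over an all-NULL group is NULL.
  1: ids {1, 6, 8} → SUM(m.qty)=320
  2: ids {3, 4, 5} → SUM(m.qty)=295
  3: ids {7} → SUM(m.qty)=147
  4: ids {2} → SUM(m.qty)=186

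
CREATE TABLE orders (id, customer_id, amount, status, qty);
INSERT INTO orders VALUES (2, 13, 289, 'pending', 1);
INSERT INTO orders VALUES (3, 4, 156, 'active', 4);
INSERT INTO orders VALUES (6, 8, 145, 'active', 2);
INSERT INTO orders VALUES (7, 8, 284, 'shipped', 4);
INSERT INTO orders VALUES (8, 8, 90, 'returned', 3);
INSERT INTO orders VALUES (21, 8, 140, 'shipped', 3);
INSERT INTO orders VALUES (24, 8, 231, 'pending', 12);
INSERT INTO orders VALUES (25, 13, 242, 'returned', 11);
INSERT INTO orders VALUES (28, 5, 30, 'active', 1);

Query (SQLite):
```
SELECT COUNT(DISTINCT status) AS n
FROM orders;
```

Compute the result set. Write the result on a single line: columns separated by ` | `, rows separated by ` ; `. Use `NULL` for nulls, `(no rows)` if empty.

4

Count distinct non-NULL status values.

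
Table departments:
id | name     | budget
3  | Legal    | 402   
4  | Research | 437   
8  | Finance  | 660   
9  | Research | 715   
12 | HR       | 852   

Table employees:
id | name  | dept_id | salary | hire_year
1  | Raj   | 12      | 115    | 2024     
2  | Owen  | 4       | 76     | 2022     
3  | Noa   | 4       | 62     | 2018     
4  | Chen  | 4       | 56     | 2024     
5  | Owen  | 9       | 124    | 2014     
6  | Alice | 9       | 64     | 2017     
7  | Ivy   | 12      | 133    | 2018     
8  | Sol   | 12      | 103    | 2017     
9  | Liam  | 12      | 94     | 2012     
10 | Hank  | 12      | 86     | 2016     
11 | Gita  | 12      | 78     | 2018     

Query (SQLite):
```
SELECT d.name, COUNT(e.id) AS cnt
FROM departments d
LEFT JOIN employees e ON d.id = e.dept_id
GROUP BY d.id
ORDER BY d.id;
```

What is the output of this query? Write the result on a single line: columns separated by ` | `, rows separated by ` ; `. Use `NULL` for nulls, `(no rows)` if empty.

Legal | 0 ; Research | 3 ; Finance | 0 ; Research | 2 ; HR | 6

LEFT JOIN keeps every departments row; unmatched ones get NULL for employees columns.
Group by departments.id and compute COUNT(e.id). COUNT(col) of an all-NULL group is 0.
  3: ids {—} → COUNT(e.id)=0
  4: ids {2, 3, 4} → COUNT(e.id)=3
  8: ids {—} → COUNT(e.id)=0
  9: ids {5, 6} → COUNT(e.id)=2
  12: ids {1, 7, 8, 9, 10, 11} → COUNT(e.id)=6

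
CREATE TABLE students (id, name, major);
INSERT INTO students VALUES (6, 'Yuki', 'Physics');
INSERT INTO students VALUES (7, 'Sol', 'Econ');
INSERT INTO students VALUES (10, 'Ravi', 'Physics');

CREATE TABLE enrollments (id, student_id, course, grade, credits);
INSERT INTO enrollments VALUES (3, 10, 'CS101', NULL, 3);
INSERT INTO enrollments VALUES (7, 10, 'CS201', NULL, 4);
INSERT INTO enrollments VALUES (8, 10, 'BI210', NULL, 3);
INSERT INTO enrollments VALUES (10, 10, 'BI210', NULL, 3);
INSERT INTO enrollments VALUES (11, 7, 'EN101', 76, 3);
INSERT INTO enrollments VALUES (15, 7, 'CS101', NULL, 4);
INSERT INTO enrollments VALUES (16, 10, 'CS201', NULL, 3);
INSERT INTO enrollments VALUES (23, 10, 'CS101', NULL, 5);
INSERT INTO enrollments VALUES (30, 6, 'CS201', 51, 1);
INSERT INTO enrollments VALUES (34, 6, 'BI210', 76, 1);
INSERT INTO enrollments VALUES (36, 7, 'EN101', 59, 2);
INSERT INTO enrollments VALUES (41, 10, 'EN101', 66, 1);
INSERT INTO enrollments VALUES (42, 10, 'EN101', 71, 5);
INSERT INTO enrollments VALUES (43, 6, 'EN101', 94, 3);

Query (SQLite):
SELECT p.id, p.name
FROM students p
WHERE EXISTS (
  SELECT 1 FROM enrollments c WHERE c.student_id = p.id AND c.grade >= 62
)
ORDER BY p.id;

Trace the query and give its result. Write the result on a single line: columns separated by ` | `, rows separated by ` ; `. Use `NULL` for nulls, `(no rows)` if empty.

6 | Yuki ; 7 | Sol ; 10 | Ravi

For each students row, check whether any enrollments with matching student_id has grade >= 62.
Keep rows where that is true.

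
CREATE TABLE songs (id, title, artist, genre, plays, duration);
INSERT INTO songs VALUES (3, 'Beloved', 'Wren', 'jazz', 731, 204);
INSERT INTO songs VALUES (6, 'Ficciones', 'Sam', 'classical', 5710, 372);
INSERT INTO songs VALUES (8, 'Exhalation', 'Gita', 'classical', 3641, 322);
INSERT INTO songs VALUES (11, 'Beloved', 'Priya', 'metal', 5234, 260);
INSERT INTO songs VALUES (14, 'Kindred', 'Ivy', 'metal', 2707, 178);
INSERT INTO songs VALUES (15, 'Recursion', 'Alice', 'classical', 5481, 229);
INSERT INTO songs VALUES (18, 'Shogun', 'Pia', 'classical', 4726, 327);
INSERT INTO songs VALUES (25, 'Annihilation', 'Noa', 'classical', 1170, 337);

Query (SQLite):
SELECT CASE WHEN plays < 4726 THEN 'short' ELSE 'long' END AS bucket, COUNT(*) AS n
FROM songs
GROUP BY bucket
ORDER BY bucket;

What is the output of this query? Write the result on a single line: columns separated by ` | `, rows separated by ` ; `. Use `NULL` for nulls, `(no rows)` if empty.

Bucket rows by plays < 4726 → 'short' else 'long'; count each bucket.

long | 4 ; short | 4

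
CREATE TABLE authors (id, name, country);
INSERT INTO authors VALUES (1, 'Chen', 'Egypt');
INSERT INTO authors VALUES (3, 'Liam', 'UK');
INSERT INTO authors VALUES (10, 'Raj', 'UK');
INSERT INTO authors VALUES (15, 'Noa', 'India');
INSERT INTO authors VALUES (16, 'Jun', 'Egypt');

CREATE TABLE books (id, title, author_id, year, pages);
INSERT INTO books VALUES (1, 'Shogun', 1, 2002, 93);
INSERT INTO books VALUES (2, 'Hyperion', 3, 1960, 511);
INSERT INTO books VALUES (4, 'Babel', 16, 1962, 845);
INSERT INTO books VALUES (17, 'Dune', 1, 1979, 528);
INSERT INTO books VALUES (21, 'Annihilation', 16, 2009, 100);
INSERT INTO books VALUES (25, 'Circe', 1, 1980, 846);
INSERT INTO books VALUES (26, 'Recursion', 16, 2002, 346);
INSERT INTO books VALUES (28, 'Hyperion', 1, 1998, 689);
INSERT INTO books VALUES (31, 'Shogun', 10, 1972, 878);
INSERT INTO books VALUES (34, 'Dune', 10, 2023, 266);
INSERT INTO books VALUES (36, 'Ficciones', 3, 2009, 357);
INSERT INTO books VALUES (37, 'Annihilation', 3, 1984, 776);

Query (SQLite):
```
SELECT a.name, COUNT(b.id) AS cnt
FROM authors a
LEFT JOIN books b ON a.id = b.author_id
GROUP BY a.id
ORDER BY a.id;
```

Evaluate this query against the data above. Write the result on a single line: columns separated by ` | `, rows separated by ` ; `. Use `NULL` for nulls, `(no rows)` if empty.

LEFT JOIN keeps every authors row; unmatched ones get NULL for books columns.
Group by authors.id and compute COUNT(b.id). COUNT(col) of an all-NULL group is 0.
  1: ids {1, 17, 25, 28} → COUNT(b.id)=4
  3: ids {2, 36, 37} → COUNT(b.id)=3
  10: ids {31, 34} → COUNT(b.id)=2
  15: ids {—} → COUNT(b.id)=0
  16: ids {4, 21, 26} → COUNT(b.id)=3

Chen | 4 ; Liam | 3 ; Raj | 2 ; Noa | 0 ; Jun | 3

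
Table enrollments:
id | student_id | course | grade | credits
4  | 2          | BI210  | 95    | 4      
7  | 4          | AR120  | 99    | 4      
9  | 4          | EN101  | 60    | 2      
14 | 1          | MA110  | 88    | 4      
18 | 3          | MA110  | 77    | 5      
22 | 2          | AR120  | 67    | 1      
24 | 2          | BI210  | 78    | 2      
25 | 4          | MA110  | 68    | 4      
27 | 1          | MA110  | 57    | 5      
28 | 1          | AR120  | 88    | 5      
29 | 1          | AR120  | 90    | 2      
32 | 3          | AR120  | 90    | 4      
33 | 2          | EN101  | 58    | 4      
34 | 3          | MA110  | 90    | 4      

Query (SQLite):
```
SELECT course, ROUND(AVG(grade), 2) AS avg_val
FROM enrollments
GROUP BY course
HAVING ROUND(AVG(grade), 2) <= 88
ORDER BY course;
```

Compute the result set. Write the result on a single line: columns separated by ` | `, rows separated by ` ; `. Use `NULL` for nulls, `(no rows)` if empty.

AR120 | 86.8 ; BI210 | 86.5 ; EN101 | 59 ; MA110 | 76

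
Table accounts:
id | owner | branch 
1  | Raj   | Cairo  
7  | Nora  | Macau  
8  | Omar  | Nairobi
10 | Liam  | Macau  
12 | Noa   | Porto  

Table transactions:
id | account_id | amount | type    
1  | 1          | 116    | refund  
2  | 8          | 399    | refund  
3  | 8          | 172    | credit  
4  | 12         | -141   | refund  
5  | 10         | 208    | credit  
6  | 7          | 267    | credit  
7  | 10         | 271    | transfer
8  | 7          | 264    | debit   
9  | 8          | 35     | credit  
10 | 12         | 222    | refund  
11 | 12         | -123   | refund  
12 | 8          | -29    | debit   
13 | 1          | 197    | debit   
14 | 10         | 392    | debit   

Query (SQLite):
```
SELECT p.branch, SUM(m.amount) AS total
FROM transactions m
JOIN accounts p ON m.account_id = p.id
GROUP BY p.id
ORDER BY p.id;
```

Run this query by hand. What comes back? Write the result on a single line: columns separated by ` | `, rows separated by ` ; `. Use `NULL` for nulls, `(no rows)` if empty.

Join each transactions row to its accounts via account_id.
Group joined rows by accounts.id; compute SUM(m.amount) per group.
  1: ids {1, 13} → SUM(m.amount)=313
  7: ids {6, 8} → SUM(m.amount)=531
  8: ids {2, 3, 9, 12} → SUM(m.amount)=577
  10: ids {5, 7, 14} → SUM(m.amount)=871
  12: ids {4, 10, 11} → SUM(m.amount)=-42

Cairo | 313 ; Macau | 531 ; Nairobi | 577 ; Macau | 871 ; Porto | -42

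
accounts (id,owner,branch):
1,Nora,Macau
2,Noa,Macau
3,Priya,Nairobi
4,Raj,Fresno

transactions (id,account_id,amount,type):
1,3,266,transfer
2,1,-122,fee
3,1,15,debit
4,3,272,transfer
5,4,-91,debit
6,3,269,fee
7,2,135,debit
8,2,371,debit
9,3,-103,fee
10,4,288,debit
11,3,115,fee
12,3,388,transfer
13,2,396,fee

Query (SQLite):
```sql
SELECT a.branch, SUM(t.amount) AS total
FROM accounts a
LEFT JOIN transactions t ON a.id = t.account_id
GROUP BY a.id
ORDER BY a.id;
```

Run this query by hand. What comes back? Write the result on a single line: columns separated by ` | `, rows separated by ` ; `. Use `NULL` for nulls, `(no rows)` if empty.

LEFT JOIN keeps every accounts row; unmatched ones get NULL for transactions columns.
Group by accounts.id and compute SUM(t.amount). SUM over an all-NULL group is NULL.
  1: ids {2, 3} → SUM(t.amount)=-107
  2: ids {7, 8, 13} → SUM(t.amount)=902
  3: ids {1, 4, 6, 9, 11, 12} → SUM(t.amount)=1207
  4: ids {5, 10} → SUM(t.amount)=197

Macau | -107 ; Macau | 902 ; Nairobi | 1207 ; Fresno | 197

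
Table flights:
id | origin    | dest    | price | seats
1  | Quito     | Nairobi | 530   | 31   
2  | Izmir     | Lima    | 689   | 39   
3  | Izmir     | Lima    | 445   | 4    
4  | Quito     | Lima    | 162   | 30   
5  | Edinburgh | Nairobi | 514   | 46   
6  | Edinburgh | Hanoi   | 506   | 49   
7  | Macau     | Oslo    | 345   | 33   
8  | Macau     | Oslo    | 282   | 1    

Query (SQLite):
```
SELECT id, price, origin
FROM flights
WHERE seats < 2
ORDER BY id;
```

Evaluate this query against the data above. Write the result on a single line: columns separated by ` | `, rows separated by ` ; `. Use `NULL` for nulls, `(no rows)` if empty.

8 | 282 | Macau

seats < 2: ids {8}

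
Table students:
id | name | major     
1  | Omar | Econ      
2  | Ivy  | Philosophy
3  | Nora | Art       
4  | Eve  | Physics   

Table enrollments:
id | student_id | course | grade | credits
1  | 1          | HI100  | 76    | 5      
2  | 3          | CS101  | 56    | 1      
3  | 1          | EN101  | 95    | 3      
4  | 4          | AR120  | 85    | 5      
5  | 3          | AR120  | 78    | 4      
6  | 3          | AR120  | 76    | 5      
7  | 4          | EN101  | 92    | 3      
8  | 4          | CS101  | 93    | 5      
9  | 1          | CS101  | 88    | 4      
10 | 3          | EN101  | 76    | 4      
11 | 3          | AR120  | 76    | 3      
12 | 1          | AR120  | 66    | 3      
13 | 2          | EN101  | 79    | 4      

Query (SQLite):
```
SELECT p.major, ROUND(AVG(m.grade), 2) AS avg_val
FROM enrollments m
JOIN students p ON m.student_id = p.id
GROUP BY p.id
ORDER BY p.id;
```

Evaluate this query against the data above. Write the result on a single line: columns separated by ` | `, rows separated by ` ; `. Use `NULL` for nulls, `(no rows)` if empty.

Join each enrollments row to its students via student_id.
Group joined rows by students.id; compute ROUND(AVG(m.grade), 2) per group.
  1: ids {1, 3, 9, 12} → ROUND(AVG(m.grade), 2)=81.25
  2: ids {13} → ROUND(AVG(m.grade), 2)=79
  3: ids {2, 5, 6, 10, 11} → ROUND(AVG(m.grade), 2)=72.4
  4: ids {4, 7, 8} → ROUND(AVG(m.grade), 2)=90

Econ | 81.25 ; Philosophy | 79 ; Art | 72.4 ; Physics | 90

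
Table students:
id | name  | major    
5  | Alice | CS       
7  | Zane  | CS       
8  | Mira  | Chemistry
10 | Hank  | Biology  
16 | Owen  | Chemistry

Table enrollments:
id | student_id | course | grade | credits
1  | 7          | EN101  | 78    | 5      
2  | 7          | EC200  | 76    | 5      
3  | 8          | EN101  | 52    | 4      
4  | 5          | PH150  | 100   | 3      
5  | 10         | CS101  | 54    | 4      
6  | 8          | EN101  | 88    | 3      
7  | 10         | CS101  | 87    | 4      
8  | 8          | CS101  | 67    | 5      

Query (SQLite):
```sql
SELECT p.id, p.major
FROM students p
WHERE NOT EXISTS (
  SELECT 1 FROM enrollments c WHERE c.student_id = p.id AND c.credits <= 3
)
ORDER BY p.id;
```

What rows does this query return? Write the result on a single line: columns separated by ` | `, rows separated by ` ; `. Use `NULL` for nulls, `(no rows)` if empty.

7 | CS ; 10 | Biology ; 16 | Chemistry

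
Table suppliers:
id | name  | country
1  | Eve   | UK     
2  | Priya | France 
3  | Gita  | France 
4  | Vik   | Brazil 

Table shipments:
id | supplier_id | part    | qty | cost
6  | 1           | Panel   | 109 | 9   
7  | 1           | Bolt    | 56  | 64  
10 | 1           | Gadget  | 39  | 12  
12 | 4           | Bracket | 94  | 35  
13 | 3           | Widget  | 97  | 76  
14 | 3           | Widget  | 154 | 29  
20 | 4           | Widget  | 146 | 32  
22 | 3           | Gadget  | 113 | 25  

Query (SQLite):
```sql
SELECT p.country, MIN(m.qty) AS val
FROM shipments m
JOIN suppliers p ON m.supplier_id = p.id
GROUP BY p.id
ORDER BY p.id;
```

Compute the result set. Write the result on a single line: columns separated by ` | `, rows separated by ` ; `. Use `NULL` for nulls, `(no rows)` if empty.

UK | 39 ; France | 97 ; Brazil | 94

Join each shipments row to its suppliers via supplier_id.
Group joined rows by suppliers.id; compute MIN(m.qty) per group.
  1: ids {6, 7, 10} → MIN(m.qty)=39
  3: ids {13, 14, 22} → MIN(m.qty)=97
  4: ids {12, 20} → MIN(m.qty)=94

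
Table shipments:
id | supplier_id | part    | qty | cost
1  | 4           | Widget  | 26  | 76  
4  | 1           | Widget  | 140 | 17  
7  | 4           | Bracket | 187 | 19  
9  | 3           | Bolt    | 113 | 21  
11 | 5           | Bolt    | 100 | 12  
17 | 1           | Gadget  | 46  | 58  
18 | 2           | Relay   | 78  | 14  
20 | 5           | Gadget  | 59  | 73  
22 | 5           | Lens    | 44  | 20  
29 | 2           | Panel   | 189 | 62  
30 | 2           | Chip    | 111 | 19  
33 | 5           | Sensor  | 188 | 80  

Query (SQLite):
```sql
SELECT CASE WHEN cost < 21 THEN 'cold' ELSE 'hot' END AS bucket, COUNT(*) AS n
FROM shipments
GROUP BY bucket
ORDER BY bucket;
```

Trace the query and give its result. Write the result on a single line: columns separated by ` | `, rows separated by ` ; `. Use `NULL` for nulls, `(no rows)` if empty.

Bucket rows by cost < 21 → 'cold' else 'hot'; count each bucket.

cold | 6 ; hot | 6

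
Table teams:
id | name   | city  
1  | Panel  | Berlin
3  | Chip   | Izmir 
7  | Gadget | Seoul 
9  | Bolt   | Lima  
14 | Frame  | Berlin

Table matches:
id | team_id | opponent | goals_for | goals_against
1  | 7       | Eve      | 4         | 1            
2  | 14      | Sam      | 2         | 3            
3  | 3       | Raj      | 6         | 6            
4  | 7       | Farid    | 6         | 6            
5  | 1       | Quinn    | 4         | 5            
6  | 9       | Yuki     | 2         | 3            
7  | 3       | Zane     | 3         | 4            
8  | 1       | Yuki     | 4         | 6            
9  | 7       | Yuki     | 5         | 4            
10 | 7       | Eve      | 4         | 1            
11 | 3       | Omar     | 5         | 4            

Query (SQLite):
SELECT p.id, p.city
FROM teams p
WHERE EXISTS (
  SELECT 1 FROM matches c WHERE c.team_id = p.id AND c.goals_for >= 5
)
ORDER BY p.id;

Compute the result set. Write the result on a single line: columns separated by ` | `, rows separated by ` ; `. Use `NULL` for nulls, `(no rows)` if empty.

3 | Izmir ; 7 | Seoul

For each teams row, check whether any matches with matching team_id has goals_for >= 5.
Keep rows where that is true.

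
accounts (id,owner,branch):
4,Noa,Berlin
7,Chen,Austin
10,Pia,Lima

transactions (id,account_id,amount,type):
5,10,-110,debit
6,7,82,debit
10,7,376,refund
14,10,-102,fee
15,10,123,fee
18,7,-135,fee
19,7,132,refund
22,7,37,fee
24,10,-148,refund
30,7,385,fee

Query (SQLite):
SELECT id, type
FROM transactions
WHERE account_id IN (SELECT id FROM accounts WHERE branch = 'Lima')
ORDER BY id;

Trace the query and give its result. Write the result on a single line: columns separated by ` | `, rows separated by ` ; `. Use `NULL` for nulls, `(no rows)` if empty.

5 | debit ; 14 | fee ; 15 | fee ; 24 | refund

Inner query: accounts.id where branch = 'Lima'.
Outer: keep transactions rows whose account_id is in that set.
Inner query → {10}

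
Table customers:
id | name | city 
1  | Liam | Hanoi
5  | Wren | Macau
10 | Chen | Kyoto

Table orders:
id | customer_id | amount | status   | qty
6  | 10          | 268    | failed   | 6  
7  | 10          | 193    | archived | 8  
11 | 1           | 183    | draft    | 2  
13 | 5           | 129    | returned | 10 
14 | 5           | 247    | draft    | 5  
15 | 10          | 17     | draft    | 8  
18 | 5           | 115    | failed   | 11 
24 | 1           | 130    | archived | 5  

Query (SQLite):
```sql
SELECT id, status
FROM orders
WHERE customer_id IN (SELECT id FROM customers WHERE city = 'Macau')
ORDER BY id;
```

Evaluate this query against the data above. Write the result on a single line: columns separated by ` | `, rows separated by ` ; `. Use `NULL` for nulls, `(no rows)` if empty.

13 | returned ; 14 | draft ; 18 | failed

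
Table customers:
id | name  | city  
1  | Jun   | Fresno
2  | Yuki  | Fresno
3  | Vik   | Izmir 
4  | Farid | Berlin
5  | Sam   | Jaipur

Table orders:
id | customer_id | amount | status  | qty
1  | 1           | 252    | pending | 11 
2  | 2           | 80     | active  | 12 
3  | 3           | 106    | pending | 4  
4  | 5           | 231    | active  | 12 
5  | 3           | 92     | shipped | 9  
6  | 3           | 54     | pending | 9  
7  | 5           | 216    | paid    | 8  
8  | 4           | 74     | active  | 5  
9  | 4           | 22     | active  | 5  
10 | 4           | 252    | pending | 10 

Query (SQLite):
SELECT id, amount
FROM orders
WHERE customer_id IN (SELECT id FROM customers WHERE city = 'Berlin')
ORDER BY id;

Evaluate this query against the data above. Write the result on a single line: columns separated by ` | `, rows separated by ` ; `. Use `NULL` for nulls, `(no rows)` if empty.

8 | 74 ; 9 | 22 ; 10 | 252

Inner query: customers.id where city = 'Berlin'.
Outer: keep orders rows whose customer_id is in that set.
Inner query → {4}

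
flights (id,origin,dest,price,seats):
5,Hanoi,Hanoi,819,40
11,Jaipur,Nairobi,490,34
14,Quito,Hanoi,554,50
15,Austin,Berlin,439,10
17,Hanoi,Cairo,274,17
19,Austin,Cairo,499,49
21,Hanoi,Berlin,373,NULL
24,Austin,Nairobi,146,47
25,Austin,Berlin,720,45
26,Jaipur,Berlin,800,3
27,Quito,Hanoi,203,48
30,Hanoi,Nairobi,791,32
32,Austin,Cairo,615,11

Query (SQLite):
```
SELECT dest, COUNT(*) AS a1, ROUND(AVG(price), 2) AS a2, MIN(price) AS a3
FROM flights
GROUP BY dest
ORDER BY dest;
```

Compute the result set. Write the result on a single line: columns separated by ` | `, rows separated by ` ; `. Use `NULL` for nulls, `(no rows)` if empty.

Berlin | 4 | 583 | 373 ; Cairo | 3 | 462.67 | 274 ; Hanoi | 3 | 525.33 | 203 ; Nairobi | 3 | 475.67 | 146

Group flights by dest.
Per group compute: COUNT(*), ROUND(AVG(price), 2), MIN(price).
  Berlin: ids {15, 21, 25, 26} → COUNT(*)=4, ROUND(AVG(price), 2)=583, MIN(price)=373
  Cairo: ids {17, 19, 32} → COUNT(*)=3, ROUND(AVG(price), 2)=462.67, MIN(price)=274
  Hanoi: ids {5, 14, 27} → COUNT(*)=3, ROUND(AVG(price), 2)=525.33, MIN(price)=203
  Nairobi: ids {11, 24, 30} → COUNT(*)=3, ROUND(AVG(price), 2)=475.67, MIN(price)=146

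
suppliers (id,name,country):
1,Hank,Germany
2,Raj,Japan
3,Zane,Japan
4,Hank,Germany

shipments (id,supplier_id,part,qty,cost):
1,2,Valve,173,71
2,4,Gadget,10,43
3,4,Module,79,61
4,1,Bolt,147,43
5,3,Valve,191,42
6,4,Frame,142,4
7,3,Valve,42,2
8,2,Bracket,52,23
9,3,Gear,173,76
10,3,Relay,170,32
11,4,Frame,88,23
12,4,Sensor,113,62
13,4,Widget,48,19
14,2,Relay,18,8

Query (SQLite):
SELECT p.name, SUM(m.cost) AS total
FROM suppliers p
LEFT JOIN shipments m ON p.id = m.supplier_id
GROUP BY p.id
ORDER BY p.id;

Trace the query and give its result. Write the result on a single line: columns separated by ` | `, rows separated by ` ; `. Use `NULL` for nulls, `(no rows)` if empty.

LEFT JOIN keeps every suppliers row; unmatched ones get NULL for shipments columns.
Group by suppliers.id and compute SUM(m.cost). SUM over an all-NULL group is NULL.
  1: ids {4} → SUM(m.cost)=43
  2: ids {1, 8, 14} → SUM(m.cost)=102
  3: ids {5, 7, 9, 10} → SUM(m.cost)=152
  4: ids {2, 3, 6, 11, 12, 13} → SUM(m.cost)=212

Hank | 43 ; Raj | 102 ; Zane | 152 ; Hank | 212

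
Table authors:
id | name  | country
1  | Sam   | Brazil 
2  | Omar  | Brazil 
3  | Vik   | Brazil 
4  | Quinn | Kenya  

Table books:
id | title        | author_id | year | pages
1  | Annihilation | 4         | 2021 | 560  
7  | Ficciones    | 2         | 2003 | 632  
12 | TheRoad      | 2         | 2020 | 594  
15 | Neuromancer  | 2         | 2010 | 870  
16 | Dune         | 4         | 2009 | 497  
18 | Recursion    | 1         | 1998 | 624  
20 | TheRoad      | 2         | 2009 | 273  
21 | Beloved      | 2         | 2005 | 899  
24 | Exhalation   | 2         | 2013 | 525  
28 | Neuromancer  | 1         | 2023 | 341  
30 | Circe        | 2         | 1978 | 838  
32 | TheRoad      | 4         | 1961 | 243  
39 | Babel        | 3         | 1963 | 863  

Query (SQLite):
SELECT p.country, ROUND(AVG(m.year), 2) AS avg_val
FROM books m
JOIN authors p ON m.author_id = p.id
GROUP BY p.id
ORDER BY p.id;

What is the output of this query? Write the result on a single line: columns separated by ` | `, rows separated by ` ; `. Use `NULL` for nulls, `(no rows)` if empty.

Brazil | 2010.5 ; Brazil | 2005.43 ; Brazil | 1963 ; Kenya | 1997

Join each books row to its authors via author_id.
Group joined rows by authors.id; compute ROUND(AVG(m.year), 2) per group.
  1: ids {18, 28} → ROUND(AVG(m.year), 2)=2010.5
  2: ids {7, 12, 15, 20, 21, 24, 30} → ROUND(AVG(m.year), 2)=2005.43
  3: ids {39} → ROUND(AVG(m.year), 2)=1963
  4: ids {1, 16, 32} → ROUND(AVG(m.year), 2)=1997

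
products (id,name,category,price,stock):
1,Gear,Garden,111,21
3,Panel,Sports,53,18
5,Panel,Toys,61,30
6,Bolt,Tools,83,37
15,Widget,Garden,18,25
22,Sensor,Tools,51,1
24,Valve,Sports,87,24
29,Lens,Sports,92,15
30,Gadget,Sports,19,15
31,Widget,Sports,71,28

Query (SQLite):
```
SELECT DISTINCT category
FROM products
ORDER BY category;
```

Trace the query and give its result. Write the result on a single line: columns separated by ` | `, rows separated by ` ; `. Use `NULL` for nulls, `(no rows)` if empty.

Garden ; Sports ; Tools ; Toys

Collect distinct category values from products.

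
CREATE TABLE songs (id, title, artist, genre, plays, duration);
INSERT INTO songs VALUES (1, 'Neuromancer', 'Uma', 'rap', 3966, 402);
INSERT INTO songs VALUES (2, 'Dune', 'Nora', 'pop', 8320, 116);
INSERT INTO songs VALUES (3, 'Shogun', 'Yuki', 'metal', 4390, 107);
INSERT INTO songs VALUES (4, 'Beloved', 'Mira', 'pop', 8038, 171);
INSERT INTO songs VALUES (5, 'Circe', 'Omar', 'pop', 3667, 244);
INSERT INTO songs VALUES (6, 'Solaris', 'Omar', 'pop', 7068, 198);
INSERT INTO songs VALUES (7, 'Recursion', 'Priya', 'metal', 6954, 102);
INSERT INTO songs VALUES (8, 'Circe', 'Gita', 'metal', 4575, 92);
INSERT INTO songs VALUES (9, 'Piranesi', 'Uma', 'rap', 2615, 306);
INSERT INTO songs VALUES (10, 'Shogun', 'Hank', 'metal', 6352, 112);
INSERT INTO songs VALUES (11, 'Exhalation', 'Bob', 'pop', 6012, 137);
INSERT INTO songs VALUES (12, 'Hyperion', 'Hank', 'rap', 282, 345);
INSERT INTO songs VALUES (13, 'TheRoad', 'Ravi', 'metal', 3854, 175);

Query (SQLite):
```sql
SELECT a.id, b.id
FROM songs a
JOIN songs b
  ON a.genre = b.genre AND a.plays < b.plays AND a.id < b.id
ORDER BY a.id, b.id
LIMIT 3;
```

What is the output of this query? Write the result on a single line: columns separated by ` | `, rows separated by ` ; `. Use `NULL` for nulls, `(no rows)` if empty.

Pairs (a,b) with same genre, a.plays < b.plays, a.id < b.id.
genre groups: metal:{3,7,8,10,13} pop:{2,4,5,6,11} rap:{1,9,12}
Ordered by (a.id, b.id); first 3.

3 | 7 ; 3 | 8 ; 3 | 10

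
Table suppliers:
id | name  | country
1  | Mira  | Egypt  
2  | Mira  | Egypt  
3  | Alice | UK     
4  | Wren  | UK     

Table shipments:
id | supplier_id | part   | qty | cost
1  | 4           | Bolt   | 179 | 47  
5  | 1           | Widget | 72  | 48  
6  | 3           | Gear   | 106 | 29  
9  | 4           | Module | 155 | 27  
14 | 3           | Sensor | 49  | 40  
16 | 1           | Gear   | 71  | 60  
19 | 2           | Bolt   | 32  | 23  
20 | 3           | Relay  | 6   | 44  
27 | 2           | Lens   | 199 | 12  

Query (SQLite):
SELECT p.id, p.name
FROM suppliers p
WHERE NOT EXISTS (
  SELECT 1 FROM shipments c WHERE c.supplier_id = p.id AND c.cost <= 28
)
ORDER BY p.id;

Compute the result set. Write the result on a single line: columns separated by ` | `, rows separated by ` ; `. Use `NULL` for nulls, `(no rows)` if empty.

1 | Mira ; 3 | Alice

For each suppliers row, check whether any shipments with matching supplier_id has cost <= 28.
Keep rows where that is false.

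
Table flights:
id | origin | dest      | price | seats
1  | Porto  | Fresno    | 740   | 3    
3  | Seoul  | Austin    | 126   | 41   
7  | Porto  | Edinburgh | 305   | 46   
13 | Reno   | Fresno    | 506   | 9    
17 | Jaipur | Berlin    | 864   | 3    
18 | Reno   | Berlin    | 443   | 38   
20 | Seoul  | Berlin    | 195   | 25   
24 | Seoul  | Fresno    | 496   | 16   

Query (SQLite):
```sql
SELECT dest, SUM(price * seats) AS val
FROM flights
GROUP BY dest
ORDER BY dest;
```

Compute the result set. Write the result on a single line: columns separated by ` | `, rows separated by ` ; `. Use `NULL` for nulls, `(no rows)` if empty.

For each row compute price * seats.
Group by dest; take SUM of the expression per group.
  Austin: ids {3} → SUM(price * seats)=5166
  Berlin: ids {17, 18, 20} → SUM(price * seats)=24301
  Edinburgh: ids {7} → SUM(price * seats)=14030
  Fresno: ids {1, 13, 24} → SUM(price * seats)=14710

Austin | 5166 ; Berlin | 24301 ; Edinburgh | 14030 ; Fresno | 14710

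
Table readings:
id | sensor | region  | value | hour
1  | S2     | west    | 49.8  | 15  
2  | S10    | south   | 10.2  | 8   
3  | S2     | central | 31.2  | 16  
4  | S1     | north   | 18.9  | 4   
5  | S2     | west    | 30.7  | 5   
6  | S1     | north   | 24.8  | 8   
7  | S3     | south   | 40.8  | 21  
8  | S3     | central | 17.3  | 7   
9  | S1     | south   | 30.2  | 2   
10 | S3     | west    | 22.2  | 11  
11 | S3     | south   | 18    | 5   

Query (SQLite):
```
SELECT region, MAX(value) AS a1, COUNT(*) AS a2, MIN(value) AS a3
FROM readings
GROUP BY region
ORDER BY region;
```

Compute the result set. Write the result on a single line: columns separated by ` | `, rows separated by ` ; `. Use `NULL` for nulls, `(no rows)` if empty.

Group readings by region.
Per group compute: MAX(value), COUNT(*), MIN(value).
  central: ids {3, 8} → MAX(value)=31.2, COUNT(*)=2, MIN(value)=17.3
  north: ids {4, 6} → MAX(value)=24.8, COUNT(*)=2, MIN(value)=18.9
  south: ids {2, 7, 9, 11} → MAX(value)=40.8, COUNT(*)=4, MIN(value)=10.2
  west: ids {1, 5, 10} → MAX(value)=49.8, COUNT(*)=3, MIN(value)=22.2

central | 31.2 | 2 | 17.3 ; north | 24.8 | 2 | 18.9 ; south | 40.8 | 4 | 10.2 ; west | 49.8 | 3 | 22.2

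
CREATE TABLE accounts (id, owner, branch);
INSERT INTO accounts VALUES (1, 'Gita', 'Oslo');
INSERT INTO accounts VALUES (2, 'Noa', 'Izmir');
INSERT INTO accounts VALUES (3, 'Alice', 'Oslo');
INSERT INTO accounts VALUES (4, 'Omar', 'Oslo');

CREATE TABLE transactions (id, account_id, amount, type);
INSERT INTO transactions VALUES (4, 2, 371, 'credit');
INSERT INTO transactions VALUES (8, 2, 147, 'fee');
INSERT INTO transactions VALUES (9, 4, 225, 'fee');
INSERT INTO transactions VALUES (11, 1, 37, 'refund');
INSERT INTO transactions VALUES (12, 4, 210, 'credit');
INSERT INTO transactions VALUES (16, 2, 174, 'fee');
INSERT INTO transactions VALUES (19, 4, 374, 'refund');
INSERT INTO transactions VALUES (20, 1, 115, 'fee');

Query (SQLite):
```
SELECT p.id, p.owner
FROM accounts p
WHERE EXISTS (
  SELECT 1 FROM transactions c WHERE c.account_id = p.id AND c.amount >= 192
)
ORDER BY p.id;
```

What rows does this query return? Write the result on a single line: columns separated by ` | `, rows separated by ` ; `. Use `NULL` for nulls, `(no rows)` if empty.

2 | Noa ; 4 | Omar

For each accounts row, check whether any transactions with matching account_id has amount >= 192.
Keep rows where that is true.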